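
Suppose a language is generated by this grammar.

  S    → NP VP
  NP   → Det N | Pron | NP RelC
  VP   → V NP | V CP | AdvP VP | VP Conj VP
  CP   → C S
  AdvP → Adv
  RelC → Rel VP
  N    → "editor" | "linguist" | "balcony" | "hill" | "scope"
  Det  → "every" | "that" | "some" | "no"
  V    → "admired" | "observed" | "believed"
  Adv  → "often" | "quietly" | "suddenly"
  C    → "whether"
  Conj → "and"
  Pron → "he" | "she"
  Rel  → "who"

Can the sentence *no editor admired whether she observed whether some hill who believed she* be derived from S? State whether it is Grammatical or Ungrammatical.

Ungrammatical

For S → NP VP, the only prefix that parses as NP is 'no editor', but the remainder 'admired whether she observed whether some hill who believed she' is not a VP under these rules.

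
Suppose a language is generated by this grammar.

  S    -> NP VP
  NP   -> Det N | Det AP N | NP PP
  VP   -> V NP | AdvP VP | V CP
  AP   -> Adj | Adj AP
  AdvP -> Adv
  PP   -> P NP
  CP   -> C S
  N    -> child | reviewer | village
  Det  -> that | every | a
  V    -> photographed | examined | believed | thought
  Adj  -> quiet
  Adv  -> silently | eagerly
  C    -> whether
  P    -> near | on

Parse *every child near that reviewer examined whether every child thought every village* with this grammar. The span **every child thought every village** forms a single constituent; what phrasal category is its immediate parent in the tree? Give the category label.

[S [NP [NP [Det every] [N child]] [PP [P near] [NP [Det that] [N reviewer]]]] [VP [V examined] [CP [C whether] [S [NP [Det every] [N child]] [VP [V thought] [NP [Det every] [N village]]]]]]]
The span 'every child thought every village' is the S node built by S → NP VP.
Its mother is the CP built by CP → C S.

CP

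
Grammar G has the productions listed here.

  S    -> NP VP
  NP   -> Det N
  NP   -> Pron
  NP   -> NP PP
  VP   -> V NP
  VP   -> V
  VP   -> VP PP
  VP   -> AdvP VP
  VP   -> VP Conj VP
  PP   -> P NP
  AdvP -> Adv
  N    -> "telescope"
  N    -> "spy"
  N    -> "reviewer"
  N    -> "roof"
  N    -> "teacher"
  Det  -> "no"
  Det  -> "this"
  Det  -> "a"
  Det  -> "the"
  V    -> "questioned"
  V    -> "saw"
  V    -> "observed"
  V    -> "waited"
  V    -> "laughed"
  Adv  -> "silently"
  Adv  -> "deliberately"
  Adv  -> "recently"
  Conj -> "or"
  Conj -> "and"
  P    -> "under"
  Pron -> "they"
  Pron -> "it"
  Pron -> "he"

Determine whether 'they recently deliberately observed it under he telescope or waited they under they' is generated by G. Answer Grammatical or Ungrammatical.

A Pron word can never sit immediately before an N word in any string this grammar generates, so the substring 'he telescope' rules out a derivation.

Ungrammatical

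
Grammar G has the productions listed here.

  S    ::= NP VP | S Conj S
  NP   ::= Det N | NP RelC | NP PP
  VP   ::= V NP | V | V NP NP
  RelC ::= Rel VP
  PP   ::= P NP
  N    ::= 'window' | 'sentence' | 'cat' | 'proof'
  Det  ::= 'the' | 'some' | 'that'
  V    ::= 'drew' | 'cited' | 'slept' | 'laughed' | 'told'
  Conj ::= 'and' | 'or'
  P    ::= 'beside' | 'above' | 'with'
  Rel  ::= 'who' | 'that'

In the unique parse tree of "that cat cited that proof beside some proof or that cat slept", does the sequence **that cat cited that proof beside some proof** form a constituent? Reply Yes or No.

Yes

[S [S [NP [Det that] [N cat]] [VP [V cited] [NP [NP [Det that] [N proof]] [PP [P beside] [NP [Det some] [N proof]]]]]] [Conj or] [S [NP [Det that] [N cat]] [VP [V slept]]]]
The words 'that cat cited that proof beside some proof' are exhaustively dominated by a single S node (built by S → NP VP), so they form a constituent.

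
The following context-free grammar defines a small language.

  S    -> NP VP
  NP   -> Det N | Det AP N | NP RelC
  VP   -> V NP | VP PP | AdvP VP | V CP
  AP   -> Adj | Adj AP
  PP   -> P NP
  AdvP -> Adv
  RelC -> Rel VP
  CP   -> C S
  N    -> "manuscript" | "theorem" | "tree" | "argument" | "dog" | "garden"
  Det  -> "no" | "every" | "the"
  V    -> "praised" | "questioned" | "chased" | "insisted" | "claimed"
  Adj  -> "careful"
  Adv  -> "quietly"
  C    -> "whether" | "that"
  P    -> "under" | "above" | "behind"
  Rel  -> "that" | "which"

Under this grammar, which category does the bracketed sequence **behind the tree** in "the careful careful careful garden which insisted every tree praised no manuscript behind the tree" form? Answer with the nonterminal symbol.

PP

[S [NP [NP [Det the] [AP [Adj careful] [AP [Adj careful] [AP [Adj careful]]]] [N garden]] [RelC [Rel which] [VP [V insisted] [NP [Det every] [N tree]]]]] [VP [VP [V praised] [NP [Det no] [N manuscript]]] [PP [P behind] [NP [Det the] [N tree]]]]]
The span 'behind the tree' is the PP node built by PP → P NP.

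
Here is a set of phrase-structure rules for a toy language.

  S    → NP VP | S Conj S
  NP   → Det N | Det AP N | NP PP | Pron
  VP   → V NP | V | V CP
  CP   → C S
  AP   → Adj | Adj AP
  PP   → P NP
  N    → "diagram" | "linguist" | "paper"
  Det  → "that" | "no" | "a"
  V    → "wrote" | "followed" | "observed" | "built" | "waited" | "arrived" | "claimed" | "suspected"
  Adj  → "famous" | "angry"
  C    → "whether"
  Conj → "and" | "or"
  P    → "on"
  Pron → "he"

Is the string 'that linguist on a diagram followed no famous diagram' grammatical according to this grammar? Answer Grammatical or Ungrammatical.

S
  NP
    NP
      Det: that
      N: linguist
    PP
      P: on
      NP
        Det: a
        N: diagram
  VP
    V: followed
    NP
      Det: no
      AP
        Adj: famous
      N: diagram
Every word is introduced by a lexical rule and the phrasal rules combine the resulting categories into a single S.

Grammatical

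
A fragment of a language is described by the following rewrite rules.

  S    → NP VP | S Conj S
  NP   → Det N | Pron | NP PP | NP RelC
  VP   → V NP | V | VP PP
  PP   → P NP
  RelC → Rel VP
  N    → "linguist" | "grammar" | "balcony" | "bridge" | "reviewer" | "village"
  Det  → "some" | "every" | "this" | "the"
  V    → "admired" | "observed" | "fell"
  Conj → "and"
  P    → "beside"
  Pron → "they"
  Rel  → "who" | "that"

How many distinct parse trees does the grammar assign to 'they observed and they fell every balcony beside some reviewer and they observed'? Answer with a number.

Two of the 4 distinct bracketings:
[S [S [NP [Pron they]] [VP [V observed]]] [Conj and] [S [S [NP [Pron they]] [VP [V fell] [NP [NP [Det every] [N balcony]] [PP [P beside] [NP [Det some] [N reviewer]]]]]] [Conj and] [S [NP [Pron they]] [VP [V observed]]]]]
[S [S [NP [Pron they]] [VP [V observed]]] [Conj and] [S [S [NP [Pron they]] [VP [VP [V fell] [NP [Det every] [N balcony]]] [PP [P beside] [NP [Det some] [N reviewer]]]]] [Conj and] [S [NP [Pron they]] [VP [V observed]]]]]
The difference turns on whether NP → NP PP is used at the relevant span, versus an alternative expansion of NP.

4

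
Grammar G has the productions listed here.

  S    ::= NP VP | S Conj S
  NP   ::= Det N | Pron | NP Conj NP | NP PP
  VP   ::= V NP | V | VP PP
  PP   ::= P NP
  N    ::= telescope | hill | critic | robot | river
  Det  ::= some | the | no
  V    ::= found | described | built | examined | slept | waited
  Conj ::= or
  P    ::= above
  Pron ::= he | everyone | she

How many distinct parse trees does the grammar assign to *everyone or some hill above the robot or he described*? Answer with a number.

5

Two of the 5 distinct bracketings:
[S [NP [NP [Pron everyone]] [Conj or] [NP [NP [NP [Det some] [N hill]] [PP [P above] [NP [Det the] [N robot]]]] [Conj or] [NP [Pron he]]]] [VP [V described]]]
[S [NP [NP [Pron everyone]] [Conj or] [NP [NP [Det some] [N hill]] [PP [P above] [NP [NP [Det the] [N robot]] [Conj or] [NP [Pron he]]]]]] [VP [V described]]]
The trees differ in how a recursive rule is bracketed over the same span.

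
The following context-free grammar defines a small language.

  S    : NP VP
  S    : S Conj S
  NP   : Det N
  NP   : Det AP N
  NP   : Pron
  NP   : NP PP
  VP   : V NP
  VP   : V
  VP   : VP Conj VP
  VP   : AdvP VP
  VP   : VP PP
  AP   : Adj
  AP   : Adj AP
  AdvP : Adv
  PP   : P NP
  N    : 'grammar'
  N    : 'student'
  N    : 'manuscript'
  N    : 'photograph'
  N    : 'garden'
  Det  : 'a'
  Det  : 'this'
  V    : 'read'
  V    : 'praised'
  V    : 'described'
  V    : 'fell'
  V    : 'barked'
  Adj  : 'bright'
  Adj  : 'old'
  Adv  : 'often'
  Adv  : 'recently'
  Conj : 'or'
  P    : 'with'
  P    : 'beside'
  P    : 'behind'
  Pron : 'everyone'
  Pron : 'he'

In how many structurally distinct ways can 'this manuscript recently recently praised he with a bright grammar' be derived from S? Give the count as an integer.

Two of the 4 distinct bracketings:
[S [NP [Det this] [N manuscript]] [VP [AdvP [Adv recently]] [VP [AdvP [Adv recently]] [VP [V praised] [NP [NP [Pron he]] [PP [P with] [NP [Det a] [AP [Adj bright]] [N grammar]]]]]]]]
[S [NP [Det this] [N manuscript]] [VP [AdvP [Adv recently]] [VP [AdvP [Adv recently]] [VP [VP [V praised] [NP [Pron he]]] [PP [P with] [NP [Det a] [AP [Adj bright]] [N grammar]]]]]]]
The difference turns on whether NP → NP PP is used at the relevant span, versus an alternative expansion of NP.

4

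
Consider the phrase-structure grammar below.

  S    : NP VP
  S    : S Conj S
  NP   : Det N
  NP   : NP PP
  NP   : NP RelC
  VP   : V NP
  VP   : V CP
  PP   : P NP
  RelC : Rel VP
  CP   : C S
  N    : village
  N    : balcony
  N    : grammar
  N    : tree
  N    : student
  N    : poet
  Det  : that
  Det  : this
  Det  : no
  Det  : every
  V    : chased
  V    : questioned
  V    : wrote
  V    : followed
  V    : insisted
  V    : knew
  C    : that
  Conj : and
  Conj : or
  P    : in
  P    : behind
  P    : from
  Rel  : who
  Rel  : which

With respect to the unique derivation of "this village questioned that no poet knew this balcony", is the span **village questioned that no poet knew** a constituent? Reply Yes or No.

[S [NP [Det this] [N village]] [VP [V questioned] [CP [C that] [S [NP [Det no] [N poet]] [VP [V knew] [NP [Det this] [N balcony]]]]]]]
The smallest constituent containing 'village questioned that no poet knew' is the S spanning 'this village questioned that no poet knew this balcony'; no single node in the tree dominates exactly the given words.

No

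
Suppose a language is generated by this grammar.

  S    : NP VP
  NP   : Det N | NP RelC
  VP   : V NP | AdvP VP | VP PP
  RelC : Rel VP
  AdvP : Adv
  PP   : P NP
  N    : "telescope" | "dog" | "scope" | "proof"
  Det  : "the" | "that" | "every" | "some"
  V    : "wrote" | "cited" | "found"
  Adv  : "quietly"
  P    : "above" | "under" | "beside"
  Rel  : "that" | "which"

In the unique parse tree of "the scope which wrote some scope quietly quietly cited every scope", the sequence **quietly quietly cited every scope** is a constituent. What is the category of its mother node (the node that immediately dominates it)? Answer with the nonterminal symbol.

S

[S [NP [NP [Det the] [N scope]] [RelC [Rel which] [VP [V wrote] [NP [Det some] [N scope]]]]] [VP [AdvP [Adv quietly]] [VP [AdvP [Adv quietly]] [VP [V cited] [NP [Det every] [N scope]]]]]]
The span 'quietly quietly cited every scope' is the VP node built by VP → AdvP VP.
Its mother is the S built by S → NP VP.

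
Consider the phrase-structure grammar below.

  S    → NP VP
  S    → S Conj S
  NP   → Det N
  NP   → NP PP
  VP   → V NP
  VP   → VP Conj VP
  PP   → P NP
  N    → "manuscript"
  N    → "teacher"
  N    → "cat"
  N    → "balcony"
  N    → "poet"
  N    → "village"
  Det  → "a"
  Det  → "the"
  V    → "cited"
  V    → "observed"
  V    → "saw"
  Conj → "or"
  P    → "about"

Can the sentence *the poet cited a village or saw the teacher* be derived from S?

Grammatical

S
  NP
    Det: the
    N: poet
  VP
    VP
      V: cited
      NP
        Det: a
        N: village
    Conj: or
    VP
      V: saw
      NP
        Det: the
        N: teacher
Each bracket corresponds to one application of a listed rule, so the string is derivable from S.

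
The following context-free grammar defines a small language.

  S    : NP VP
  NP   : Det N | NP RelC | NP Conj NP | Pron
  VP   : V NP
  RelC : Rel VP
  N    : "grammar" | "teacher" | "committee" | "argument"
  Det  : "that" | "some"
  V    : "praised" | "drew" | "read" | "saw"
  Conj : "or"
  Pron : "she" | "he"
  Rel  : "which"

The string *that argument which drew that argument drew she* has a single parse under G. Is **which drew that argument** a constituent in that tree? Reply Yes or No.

[S [NP [NP [Det that] [N argument]] [RelC [Rel which] [VP [V drew] [NP [Det that] [N argument]]]]] [VP [V drew] [NP [Pron she]]]]
The words 'which drew that argument' are exhaustively dominated by a single RelC node (built by RelC → Rel VP), so they form a constituent.

Yes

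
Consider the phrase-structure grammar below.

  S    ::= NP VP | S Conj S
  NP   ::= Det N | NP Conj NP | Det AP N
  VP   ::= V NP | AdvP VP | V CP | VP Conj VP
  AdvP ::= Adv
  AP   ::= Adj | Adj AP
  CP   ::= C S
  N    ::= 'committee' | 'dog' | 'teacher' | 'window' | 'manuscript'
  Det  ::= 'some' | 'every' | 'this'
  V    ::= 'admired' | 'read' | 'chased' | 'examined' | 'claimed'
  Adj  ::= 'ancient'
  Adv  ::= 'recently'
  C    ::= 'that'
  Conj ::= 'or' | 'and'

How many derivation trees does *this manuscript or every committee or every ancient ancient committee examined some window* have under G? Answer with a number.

2

The two bracketings:
[S [NP [NP [Det this] [N manuscript]] [Conj or] [NP [NP [Det every] [N committee]] [Conj or] [NP [Det every] [AP [Adj ancient] [AP [Adj ancient]]] [N committee]]]] [VP [V examined] [NP [Det some] [N window]]]]
[S [NP [NP [NP [Det this] [N manuscript]] [Conj or] [NP [Det every] [N committee]]] [Conj or] [NP [Det every] [AP [Adj ancient] [AP [Adj ancient]]] [N committee]]] [VP [V examined] [NP [Det some] [N window]]]]
The trees differ in how a recursive rule is bracketed over the same span.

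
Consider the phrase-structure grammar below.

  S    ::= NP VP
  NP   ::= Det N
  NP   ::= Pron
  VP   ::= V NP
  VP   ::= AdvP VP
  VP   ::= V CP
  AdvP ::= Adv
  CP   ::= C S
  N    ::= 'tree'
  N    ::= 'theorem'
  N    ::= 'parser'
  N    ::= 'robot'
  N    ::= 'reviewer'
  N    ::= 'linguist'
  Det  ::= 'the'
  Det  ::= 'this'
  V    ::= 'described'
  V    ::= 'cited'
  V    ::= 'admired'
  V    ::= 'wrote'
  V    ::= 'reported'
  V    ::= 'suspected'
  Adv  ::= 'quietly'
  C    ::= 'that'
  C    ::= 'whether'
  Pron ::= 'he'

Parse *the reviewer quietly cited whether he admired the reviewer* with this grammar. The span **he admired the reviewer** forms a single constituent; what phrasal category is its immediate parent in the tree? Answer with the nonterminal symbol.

S
  NP
    Det: the
    N: reviewer
  VP
    AdvP
      Adv: quietly
    VP
      V: cited
      CP
        C: whether
        S
          NP
            Pron: he
          VP
            V: admired
            NP
              Det: the
              N: reviewer
The span 'he admired the reviewer' is the S node built by S → NP VP.
Its mother is the CP built by CP → C S.

CP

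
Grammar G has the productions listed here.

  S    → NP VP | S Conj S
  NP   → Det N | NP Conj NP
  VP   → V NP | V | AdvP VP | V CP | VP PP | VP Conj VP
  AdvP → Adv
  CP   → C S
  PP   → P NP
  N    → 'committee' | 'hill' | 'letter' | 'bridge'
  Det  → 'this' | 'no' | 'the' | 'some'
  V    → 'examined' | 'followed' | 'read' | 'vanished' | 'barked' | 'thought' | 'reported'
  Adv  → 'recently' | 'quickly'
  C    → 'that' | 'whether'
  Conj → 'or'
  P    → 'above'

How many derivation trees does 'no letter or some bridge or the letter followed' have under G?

2

The two bracketings:
[S [NP [NP [Det no] [N letter]] [Conj or] [NP [NP [Det some] [N bridge]] [Conj or] [NP [Det the] [N letter]]]] [VP [V followed]]]
[S [NP [NP [NP [Det no] [N letter]] [Conj or] [NP [Det some] [N bridge]]] [Conj or] [NP [Det the] [N letter]]] [VP [V followed]]]
The trees differ in how a recursive rule is bracketed over the same span.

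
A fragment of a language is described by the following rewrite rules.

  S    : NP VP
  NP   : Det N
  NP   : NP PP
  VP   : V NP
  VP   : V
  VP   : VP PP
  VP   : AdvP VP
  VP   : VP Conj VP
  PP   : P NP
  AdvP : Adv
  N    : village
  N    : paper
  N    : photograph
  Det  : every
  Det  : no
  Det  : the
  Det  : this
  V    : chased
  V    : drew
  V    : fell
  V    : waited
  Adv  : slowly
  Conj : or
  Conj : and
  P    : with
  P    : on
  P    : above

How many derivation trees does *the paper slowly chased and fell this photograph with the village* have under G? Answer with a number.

Two of the 7 distinct bracketings:
[S [NP [Det the] [N paper]] [VP [VP [AdvP [Adv slowly]] [VP [VP [V chased]] [Conj and] [VP [V fell] [NP [Det this] [N photograph]]]]] [PP [P with] [NP [Det the] [N village]]]]]
[S [NP [Det the] [N paper]] [VP [VP [VP [AdvP [Adv slowly]] [VP [V chased]]] [Conj and] [VP [V fell] [NP [Det this] [N photograph]]]] [PP [P with] [NP [Det the] [N village]]]]]
The trees differ in how a recursive rule is bracketed over the same span.

7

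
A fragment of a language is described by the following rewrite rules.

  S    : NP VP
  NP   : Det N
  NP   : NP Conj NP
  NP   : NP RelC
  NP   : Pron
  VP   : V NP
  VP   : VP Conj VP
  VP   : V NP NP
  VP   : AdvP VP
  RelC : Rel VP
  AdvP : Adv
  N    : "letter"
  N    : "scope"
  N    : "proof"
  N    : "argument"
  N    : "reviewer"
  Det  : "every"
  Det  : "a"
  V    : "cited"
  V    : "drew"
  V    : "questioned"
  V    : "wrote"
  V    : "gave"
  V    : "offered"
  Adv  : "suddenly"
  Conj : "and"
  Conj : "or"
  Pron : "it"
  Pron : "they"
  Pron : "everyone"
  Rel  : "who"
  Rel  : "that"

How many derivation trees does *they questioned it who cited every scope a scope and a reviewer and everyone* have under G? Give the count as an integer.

7

Two of the 7 distinct bracketings:
[S [NP [Pron they]] [VP [V questioned] [NP [NP [NP [Pron it]] [RelC [Rel who] [VP [V cited] [NP [Det every] [N scope]] [NP [Det a] [N scope]]]]] [Conj and] [NP [NP [Det a] [N reviewer]] [Conj and] [NP [Pron everyone]]]]]]
[S [NP [Pron they]] [VP [V questioned] [NP [NP [NP [NP [Pron it]] [RelC [Rel who] [VP [V cited] [NP [Det every] [N scope]] [NP [Det a] [N scope]]]]] [Conj and] [NP [Det a] [N reviewer]]] [Conj and] [NP [Pron everyone]]]]]
The trees differ in how a recursive rule is bracketed over the same span.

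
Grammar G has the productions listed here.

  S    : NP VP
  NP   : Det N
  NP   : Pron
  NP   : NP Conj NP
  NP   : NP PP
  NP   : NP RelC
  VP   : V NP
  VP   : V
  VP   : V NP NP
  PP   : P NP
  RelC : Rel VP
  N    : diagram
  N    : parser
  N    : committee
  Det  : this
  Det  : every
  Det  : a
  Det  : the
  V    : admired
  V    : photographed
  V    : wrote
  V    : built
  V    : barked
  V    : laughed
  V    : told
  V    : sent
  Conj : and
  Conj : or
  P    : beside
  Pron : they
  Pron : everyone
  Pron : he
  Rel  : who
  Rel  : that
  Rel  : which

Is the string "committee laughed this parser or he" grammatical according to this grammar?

Ungrammatical

For S → NP VP, no prefix of the string parses as an NP.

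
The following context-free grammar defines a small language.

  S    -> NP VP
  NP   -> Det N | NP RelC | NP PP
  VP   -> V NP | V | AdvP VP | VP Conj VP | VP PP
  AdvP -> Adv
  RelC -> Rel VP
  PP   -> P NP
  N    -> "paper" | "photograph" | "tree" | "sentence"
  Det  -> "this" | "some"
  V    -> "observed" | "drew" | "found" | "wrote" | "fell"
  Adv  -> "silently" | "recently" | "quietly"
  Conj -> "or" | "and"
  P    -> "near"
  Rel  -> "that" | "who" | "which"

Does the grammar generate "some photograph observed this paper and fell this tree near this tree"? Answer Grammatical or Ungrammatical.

Grammatical

[S [NP [Det some] [N photograph]] [VP [VP [V observed] [NP [Det this] [N paper]]] [Conj and] [VP [V fell] [NP [NP [Det this] [N tree]] [PP [P near] [NP [Det this] [N tree]]]]]]]
Every word is introduced by a lexical rule and the phrasal rules combine the resulting categories into a single S.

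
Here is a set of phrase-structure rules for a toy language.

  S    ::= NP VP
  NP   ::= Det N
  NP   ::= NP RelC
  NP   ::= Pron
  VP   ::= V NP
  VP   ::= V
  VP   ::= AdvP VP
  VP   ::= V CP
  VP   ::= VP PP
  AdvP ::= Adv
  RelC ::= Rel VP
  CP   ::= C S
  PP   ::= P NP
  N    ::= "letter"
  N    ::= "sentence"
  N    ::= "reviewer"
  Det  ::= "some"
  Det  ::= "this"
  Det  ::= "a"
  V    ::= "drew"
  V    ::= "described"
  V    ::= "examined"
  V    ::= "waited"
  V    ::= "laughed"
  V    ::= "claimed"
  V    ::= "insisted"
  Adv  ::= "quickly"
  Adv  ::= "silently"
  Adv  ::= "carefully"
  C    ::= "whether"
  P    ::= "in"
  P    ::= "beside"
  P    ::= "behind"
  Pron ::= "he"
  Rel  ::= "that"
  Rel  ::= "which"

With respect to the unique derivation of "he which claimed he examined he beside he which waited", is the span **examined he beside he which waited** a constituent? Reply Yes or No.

Yes

[S [NP [NP [Pron he]] [RelC [Rel which] [VP [V claimed] [NP [Pron he]]]]] [VP [VP [V examined] [NP [Pron he]]] [PP [P beside] [NP [NP [Pron he]] [RelC [Rel which] [VP [V waited]]]]]]]
The words 'examined he beside he which waited' are exhaustively dominated by a single VP node (built by VP → VP PP), so they form a constituent.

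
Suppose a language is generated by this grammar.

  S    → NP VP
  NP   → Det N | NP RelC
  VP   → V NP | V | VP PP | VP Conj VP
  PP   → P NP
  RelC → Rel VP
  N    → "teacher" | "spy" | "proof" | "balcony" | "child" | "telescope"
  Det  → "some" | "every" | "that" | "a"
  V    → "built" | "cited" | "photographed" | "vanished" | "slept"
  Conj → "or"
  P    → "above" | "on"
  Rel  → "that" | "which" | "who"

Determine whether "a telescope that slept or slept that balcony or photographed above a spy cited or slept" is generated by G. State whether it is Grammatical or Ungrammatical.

Grammatical

[S [NP [NP [Det a] [N telescope]] [RelC [Rel that] [VP [VP [VP [V slept]] [Conj or] [VP [VP [V slept] [NP [Det that] [N balcony]]] [Conj or] [VP [V photographed]]]] [PP [P above] [NP [Det a] [N spy]]]]]] [VP [VP [V cited]] [Conj or] [VP [V slept]]]]
Each bracket corresponds to one application of a listed rule, so the string is derivable from S.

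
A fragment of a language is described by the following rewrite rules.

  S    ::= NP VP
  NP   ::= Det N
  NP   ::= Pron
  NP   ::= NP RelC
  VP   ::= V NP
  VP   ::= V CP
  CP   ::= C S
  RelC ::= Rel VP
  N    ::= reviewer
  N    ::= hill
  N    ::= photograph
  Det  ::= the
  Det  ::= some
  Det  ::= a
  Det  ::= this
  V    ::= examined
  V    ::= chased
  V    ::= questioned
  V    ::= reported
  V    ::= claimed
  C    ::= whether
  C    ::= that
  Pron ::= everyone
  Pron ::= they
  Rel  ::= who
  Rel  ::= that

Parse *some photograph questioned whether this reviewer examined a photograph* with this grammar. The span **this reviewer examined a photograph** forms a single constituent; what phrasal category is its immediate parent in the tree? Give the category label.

S
  NP
    Det: some
    N: photograph
  VP
    V: questioned
    CP
      C: whether
      S
        NP
          Det: this
          N: reviewer
        VP
          V: examined
          NP
            Det: a
            N: photograph
The span 'this reviewer examined a photograph' is the S node built by S → NP VP.
Its mother is the CP built by CP → C S.

CP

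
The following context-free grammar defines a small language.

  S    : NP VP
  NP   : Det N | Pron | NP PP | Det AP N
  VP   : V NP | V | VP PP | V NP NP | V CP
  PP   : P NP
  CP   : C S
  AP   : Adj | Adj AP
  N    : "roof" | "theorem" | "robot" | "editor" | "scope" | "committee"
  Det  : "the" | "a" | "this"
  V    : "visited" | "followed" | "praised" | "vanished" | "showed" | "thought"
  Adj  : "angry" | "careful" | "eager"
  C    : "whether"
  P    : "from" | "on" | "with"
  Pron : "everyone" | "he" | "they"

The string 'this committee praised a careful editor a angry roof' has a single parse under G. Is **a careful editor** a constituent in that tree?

Yes

[S [NP [Det this] [N committee]] [VP [V praised] [NP [Det a] [AP [Adj careful]] [N editor]] [NP [Det a] [AP [Adj angry]] [N roof]]]]
The words 'a careful editor' are exhaustively dominated by a single NP node (built by NP → Det AP N), so they form a constituent.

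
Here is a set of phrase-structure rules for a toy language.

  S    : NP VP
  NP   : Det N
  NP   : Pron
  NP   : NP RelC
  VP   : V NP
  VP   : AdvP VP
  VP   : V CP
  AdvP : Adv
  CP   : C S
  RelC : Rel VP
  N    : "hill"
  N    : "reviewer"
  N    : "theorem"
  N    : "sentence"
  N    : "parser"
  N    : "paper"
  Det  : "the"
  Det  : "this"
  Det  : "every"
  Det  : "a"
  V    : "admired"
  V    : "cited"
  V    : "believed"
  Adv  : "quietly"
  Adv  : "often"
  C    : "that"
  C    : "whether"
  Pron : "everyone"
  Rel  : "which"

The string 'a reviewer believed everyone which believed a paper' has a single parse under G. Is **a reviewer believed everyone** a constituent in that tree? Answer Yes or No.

[S [NP [Det a] [N reviewer]] [VP [V believed] [NP [NP [Pron everyone]] [RelC [Rel which] [VP [V believed] [NP [Det a] [N paper]]]]]]]
The smallest constituent containing 'a reviewer believed everyone' is the S spanning 'a reviewer believed everyone which believed a paper'; no single node in the tree dominates exactly the given words.

No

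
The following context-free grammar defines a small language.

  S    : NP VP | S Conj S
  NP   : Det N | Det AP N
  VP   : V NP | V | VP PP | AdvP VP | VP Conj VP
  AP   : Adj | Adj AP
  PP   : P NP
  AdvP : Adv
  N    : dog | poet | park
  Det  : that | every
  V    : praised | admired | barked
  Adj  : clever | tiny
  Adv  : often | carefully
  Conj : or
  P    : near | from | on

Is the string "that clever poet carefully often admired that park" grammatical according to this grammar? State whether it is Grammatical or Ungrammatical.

Grammatical

S
  NP
    Det: that
    AP
      Adj: clever
    N: poet
  VP
    AdvP
      Adv: carefully
    VP
      AdvP
        Adv: often
      VP
        V: admired
        NP
          Det: that
          N: park
Every word is introduced by a lexical rule and the phrasal rules combine the resulting categories into a single S.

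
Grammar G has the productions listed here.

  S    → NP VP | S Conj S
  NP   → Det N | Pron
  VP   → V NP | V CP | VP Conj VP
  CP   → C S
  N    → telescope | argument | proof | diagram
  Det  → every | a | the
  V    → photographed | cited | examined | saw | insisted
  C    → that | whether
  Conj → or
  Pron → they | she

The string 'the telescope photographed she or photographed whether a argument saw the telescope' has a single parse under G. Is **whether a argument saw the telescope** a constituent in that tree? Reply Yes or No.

[S [NP [Det the] [N telescope]] [VP [VP [V photographed] [NP [Pron she]]] [Conj or] [VP [V photographed] [CP [C whether] [S [NP [Det a] [N argument]] [VP [V saw] [NP [Det the] [N telescope]]]]]]]]
The words 'whether a argument saw the telescope' are exhaustively dominated by a single CP node (built by CP → C S), so they form a constituent.

Yes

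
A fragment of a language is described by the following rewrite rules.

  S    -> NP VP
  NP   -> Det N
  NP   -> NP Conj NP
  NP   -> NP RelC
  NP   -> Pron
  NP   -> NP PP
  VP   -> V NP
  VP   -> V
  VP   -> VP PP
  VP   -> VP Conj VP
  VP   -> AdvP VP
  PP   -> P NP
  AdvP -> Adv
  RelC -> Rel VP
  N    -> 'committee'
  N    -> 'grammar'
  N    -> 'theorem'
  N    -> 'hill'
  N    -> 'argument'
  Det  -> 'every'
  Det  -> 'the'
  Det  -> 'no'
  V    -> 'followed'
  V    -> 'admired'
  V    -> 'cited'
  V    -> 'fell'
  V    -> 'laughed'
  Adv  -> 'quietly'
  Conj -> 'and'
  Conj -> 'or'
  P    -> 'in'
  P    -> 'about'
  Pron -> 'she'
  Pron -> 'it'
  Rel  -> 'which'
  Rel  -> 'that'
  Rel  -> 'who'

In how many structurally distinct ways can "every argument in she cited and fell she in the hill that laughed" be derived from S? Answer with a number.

4

Two of the 4 distinct bracketings:
[S [NP [NP [Det every] [N argument]] [PP [P in] [NP [Pron she]]]] [VP [VP [VP [V cited]] [Conj and] [VP [V fell] [NP [Pron she]]]] [PP [P in] [NP [NP [Det the] [N hill]] [RelC [Rel that] [VP [V laughed]]]]]]]
[S [NP [NP [Det every] [N argument]] [PP [P in] [NP [Pron she]]]] [VP [VP [V cited]] [Conj and] [VP [V fell] [NP [NP [NP [Pron she]] [PP [P in] [NP [Det the] [N hill]]]] [RelC [Rel that] [VP [V laughed]]]]]]]
The difference turns on whether VP → VP PP is used at the relevant span, versus an alternative expansion of VP.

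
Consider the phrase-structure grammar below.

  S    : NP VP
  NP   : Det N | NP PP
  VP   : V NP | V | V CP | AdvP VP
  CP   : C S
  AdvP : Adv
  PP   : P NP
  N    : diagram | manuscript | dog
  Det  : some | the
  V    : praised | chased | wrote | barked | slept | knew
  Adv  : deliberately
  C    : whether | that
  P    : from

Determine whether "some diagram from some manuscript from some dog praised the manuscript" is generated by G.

Grammatical

S
  NP
    NP
      Det: some
      N: diagram
    PP
      P: from
      NP
        NP
          Det: some
          N: manuscript
        PP
          P: from
          NP
            Det: some
            N: dog
  VP
    V: praised
    NP
      Det: the
      N: manuscript
Every word is introduced by a lexical rule and the phrasal rules combine the resulting categories into a single S.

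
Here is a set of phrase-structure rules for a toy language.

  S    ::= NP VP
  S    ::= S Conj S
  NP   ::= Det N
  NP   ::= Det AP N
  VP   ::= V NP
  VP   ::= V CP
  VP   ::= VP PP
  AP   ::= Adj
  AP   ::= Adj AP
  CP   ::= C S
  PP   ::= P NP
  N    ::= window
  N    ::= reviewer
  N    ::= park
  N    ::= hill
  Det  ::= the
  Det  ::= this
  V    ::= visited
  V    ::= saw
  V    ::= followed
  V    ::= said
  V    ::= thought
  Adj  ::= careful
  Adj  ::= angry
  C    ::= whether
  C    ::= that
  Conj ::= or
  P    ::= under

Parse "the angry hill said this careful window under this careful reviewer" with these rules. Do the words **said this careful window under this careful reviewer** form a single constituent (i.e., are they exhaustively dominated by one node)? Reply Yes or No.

Yes

[S [NP [Det the] [AP [Adj angry]] [N hill]] [VP [VP [V said] [NP [Det this] [AP [Adj careful]] [N window]]] [PP [P under] [NP [Det this] [AP [Adj careful]] [N reviewer]]]]]
The words 'said this careful window under this careful reviewer' are exhaustively dominated by a single VP node (built by VP → VP PP), so they form a constituent.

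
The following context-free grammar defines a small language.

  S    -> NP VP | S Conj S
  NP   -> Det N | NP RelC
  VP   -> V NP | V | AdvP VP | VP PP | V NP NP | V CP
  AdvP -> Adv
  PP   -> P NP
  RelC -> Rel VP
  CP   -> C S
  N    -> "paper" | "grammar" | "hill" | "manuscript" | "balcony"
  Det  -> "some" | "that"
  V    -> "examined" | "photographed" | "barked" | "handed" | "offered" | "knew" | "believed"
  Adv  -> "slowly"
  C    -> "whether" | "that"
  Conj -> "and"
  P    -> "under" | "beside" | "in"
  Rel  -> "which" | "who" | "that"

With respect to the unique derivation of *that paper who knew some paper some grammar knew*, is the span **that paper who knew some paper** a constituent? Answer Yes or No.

No

[S [NP [NP [Det that] [N paper]] [RelC [Rel who] [VP [V knew] [NP [Det some] [N paper]] [NP [Det some] [N grammar]]]]] [VP [V knew]]]
The smallest constituent containing 'that paper who knew some paper' is the NP spanning 'that paper who knew some paper some grammar'; no single node in the tree dominates exactly the given words.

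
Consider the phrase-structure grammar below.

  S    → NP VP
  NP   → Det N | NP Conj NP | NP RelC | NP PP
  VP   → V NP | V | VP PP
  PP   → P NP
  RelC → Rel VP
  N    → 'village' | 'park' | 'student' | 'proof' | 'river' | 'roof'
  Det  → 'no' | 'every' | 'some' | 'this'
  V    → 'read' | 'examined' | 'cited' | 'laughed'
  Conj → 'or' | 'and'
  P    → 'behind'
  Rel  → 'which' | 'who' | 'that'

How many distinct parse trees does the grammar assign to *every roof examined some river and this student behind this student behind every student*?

9

Two of the 9 distinct bracketings:
[S [NP [Det every] [N roof]] [VP [V examined] [NP [NP [Det some] [N river]] [Conj and] [NP [NP [Det this] [N student]] [PP [P behind] [NP [NP [Det this] [N student]] [PP [P behind] [NP [Det every] [N student]]]]]]]]]
[S [NP [Det every] [N roof]] [VP [V examined] [NP [NP [Det some] [N river]] [Conj and] [NP [NP [NP [Det this] [N student]] [PP [P behind] [NP [Det this] [N student]]]] [PP [P behind] [NP [Det every] [N student]]]]]]]
The trees differ in how a recursive rule is bracketed over the same span.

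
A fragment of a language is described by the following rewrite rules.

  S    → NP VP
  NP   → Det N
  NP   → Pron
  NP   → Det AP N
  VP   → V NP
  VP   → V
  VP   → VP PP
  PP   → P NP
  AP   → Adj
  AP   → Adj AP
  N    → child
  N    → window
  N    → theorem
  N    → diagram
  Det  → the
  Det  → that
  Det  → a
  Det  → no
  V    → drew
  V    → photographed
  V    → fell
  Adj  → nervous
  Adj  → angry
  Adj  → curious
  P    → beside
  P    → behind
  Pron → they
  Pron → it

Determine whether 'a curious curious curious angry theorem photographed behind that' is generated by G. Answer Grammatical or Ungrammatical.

For S → NP VP, the only prefix that parses as NP is 'a curious curious curious angry theorem', but the remainder 'photographed behind that' is not a VP under these rules.

Ungrammatical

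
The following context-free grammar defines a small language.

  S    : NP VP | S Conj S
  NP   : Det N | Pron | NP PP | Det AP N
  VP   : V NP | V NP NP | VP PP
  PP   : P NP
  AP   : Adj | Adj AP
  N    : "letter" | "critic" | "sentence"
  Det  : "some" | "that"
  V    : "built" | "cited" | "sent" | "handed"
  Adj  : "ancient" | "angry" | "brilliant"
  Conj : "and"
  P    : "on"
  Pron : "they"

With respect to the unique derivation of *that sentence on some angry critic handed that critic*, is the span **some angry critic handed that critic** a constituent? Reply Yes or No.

No

[S [NP [NP [Det that] [N sentence]] [PP [P on] [NP [Det some] [AP [Adj angry]] [N critic]]]] [VP [V handed] [NP [Det that] [N critic]]]]
The smallest constituent containing 'some angry critic handed that critic' is the S spanning 'that sentence on some angry critic handed that critic'; no single node in the tree dominates exactly the given words.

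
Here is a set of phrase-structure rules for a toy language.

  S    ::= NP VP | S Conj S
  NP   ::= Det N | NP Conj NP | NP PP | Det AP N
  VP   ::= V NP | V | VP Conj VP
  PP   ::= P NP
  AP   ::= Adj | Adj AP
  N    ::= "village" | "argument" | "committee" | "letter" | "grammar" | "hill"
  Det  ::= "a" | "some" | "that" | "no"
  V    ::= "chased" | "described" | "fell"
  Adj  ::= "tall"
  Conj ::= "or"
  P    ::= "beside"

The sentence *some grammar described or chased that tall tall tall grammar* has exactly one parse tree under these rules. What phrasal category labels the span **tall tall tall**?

S
  NP
    Det: some
    N: grammar
  VP
    VP
      V: described
    Conj: or
    VP
      V: chased
      NP
        Det: that
        AP
          Adj: tall
          AP
            Adj: tall
            AP
              Adj: tall
        N: grammar
The span 'tall tall tall' is the AP node built by AP → Adj AP.

AP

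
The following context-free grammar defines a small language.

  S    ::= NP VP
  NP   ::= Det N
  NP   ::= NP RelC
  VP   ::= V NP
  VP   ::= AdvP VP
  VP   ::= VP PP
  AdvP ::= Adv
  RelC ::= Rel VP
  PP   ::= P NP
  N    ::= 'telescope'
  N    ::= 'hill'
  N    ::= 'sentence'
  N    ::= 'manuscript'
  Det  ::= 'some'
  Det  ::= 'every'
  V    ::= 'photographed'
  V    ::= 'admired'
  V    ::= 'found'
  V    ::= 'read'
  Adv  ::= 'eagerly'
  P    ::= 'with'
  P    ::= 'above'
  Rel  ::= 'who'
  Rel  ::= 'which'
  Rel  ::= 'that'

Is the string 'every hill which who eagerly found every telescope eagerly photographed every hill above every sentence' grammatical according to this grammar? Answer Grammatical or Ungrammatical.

Ungrammatical

A Rel word can never sit immediately before a Rel word in any string this grammar generates, so the substring 'which who' rules out a derivation.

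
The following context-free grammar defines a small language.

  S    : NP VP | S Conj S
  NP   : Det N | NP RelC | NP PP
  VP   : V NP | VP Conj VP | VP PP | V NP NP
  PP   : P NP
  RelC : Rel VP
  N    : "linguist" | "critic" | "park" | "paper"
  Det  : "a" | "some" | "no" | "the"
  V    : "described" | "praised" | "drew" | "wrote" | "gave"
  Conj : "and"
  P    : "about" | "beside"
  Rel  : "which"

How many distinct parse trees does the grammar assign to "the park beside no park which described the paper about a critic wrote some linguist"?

Two of the 7 distinct bracketings:
[S [NP [NP [NP [Det the] [N park]] [PP [P beside] [NP [Det no] [N park]]]] [RelC [Rel which] [VP [V described] [NP [NP [Det the] [N paper]] [PP [P about] [NP [Det a] [N critic]]]]]]] [VP [V wrote] [NP [Det some] [N linguist]]]]
[S [NP [NP [NP [Det the] [N park]] [PP [P beside] [NP [Det no] [N park]]]] [RelC [Rel which] [VP [VP [V described] [NP [Det the] [N paper]]] [PP [P about] [NP [Det a] [N critic]]]]]] [VP [V wrote] [NP [Det some] [N linguist]]]]
The difference turns on whether VP → VP PP is used at the relevant span, versus an alternative expansion of VP.

7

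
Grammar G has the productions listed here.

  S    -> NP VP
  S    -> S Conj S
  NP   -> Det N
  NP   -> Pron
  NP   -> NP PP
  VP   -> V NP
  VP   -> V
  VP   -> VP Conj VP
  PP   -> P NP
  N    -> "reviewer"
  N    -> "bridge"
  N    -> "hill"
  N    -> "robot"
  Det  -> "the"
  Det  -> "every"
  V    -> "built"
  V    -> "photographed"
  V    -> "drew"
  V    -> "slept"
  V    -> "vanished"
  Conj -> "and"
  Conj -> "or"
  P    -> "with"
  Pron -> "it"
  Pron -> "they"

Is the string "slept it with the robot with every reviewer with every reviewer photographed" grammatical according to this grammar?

For S → NP VP, no prefix of the string parses as an NP. The alternative S rule S → S Conj S likewise has no satisfying split.

Ungrammatical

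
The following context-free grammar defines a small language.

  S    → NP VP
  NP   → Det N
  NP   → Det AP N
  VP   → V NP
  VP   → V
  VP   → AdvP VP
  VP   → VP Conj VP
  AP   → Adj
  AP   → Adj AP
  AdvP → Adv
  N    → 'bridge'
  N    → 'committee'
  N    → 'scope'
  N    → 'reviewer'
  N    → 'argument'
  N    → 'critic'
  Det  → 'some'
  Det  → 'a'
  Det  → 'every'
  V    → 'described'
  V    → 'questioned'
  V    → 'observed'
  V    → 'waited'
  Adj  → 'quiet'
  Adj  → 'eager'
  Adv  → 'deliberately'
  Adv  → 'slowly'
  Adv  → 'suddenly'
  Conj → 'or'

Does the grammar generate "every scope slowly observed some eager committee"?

S
  NP
    Det: every
    N: scope
  VP
    AdvP
      Adv: slowly
    VP
      V: observed
      NP
        Det: some
        AP
          Adj: eager
        N: committee
Each bracket corresponds to one application of a listed rule, so the string is derivable from S.

Grammatical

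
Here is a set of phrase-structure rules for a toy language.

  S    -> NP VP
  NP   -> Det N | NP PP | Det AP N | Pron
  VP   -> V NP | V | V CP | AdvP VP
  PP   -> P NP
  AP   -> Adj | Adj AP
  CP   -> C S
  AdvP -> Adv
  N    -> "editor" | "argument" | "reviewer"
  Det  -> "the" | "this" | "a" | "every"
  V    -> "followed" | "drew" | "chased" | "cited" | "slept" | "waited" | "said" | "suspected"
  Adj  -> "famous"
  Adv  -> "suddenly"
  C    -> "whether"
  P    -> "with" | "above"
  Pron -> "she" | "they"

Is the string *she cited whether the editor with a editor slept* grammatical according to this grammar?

Grammatical

S
  NP
    Pron: she
  VP
    V: cited
    CP
      C: whether
      S
        NP
          NP
            Det: the
            N: editor
          PP
            P: with
            NP
              Det: a
              N: editor
        VP
          V: slept
The bracketing above is licensed at every node by one of the given productions, with S at the root.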